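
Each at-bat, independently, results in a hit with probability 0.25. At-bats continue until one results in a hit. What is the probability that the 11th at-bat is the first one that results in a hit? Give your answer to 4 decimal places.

Geometric (trials to first success), p = 0.25.
P(Y = 11) = (1−p)^10 · p = 0.056314 · 0.25 = 0.014078

0.0141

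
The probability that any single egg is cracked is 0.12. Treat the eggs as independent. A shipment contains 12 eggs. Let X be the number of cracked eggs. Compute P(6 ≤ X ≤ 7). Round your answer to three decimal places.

X ~ Binomial(12, 0.12); P(6 ≤ X ≤ 7) = Σ C(12,k) p^k (1−p)^(12−k) over k:
  k=6: C(12,6)·0.12^6·0.88^6 = 0.00128
  k=7: C(12,7)·0.12^7·0.88^5 = 0.00015
Total = 0.00143

0.001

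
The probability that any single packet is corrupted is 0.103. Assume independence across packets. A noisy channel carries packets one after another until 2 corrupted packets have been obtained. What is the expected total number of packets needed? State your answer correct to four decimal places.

19.4175

Y = total packets until the second success; negative binomial with r=2, p=0.103.
E[Y] = r / p = 2 / 0.103 = 19.417476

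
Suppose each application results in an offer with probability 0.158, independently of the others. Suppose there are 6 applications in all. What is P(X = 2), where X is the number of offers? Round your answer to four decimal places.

0.1882

X ~ Binomial(n=6, p=0.158).
P(X=2) = C(6,2) · p^2 · (1−p)^4
= 15 · 0.024964 · 0.50263 = 0.188215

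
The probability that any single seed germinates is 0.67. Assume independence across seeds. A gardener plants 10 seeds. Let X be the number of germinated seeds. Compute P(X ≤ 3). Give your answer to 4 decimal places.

X ~ Binomial(10, 0.67); P(X ≤ 3) = Σ C(10,k) p^k (1−p)^(10−k) over k:
  k=0: C(10,0)·0.67^0·0.33^10 = 0.000015
  k=1: C(10,1)·0.67^1·0.33^9 = 0.000311
  k=2: C(10,2)·0.67^2·0.33^8 = 0.002841
  k=3: C(10,3)·0.67^3·0.33^7 = 0.015382
Total = 0.018549

0.0185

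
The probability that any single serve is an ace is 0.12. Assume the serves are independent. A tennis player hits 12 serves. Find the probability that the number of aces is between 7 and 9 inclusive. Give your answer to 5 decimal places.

0.00016

X ~ Binomial(12, 0.12); P(7 ≤ X ≤ 9) = Σ C(12,k) p^k (1−p)^(12−k) over k:
  k=7: C(12,7)·0.12^7·0.88^5 = 0.0001498
  k=8: C(12,8)·0.12^8·0.88^4 = 0.0000128
  k=9: C(12,9)·0.12^9·0.88^3 = 0.0000008
Total = 0.0001633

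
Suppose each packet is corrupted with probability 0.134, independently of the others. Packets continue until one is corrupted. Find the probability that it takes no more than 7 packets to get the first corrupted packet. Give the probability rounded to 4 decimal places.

Y = number of packets to the first success; geometric, p = 0.134.
P(Y ≤ 7) = 1 − (1−p)^7 = 1 − 0.365279 = 0.634721

0.6347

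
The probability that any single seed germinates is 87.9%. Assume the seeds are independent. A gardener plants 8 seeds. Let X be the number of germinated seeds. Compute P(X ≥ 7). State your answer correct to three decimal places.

0.749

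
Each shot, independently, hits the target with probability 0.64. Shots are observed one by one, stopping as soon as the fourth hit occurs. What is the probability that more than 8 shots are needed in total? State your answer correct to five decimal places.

0.11802

Needing more than 8 shots ⇔ fewer than 4 successes in the first 8. With X ~ Binomial(8, 0.64), P(Y > 8) = P(X ≤ 3).
  k=0: C(8,0)·0.64^0·0.36^8 = 0.0002821
  k=1: C(8,1)·0.64^1·0.36^7 = 0.0040122
  k=2: C(8,2)·0.64^2·0.36^6 = 0.0249651
  k=3: C(8,3)·0.64^3·0.36^5 = 0.0887647
P(X ≤ 3) = 0.1180242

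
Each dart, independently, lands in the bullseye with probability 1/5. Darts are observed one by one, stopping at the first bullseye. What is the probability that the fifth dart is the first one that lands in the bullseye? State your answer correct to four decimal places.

Geometric (trials to first success), p = 0.20.
P(Y = 5) = (1−p)^4 · p = 0.4096 · 0.20 = 0.081920

0.0819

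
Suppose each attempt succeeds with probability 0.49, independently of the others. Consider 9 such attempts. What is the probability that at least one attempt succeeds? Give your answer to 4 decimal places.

P(at least one) = 1 − P(none) = 1 − (1 − 0.49)^9
= 1 − 0.002334 = 0.997666

0.9977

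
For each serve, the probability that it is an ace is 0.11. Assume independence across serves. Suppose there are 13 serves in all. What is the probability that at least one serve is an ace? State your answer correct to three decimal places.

0.780

P(at least one) = 1 − P(none) = 1 − (1 − 0.11)^13
= 1 − 0.21982 = 0.78018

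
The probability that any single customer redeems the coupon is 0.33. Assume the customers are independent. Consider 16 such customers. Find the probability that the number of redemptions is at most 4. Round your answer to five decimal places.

0.34959

X ~ Binomial(16, 0.33); P(X ≤ 4) = Σ C(16,k) p^k (1−p)^(16−k) over k:
  k=0: C(16,0)·0.33^0·0.67^16 = 0.0016489
  k=1: C(16,1)·0.33^1·0.67^15 = 0.0129944
  k=2: C(16,2)·0.33^2·0.67^14 = 0.0480017
  k=3: C(16,3)·0.33^3·0.67^13 = 0.1103322
  k=4: C(16,4)·0.33^4·0.67^12 = 0.1766139
Total = 0.3495910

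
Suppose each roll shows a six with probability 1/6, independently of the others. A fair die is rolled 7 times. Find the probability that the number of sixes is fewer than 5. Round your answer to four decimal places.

0.9980

X ~ Binomial(7, 0.166667); P(X ≤ 4) = Σ C(7,k) p^k (1−p)^(7−k) over k:
  k=0: C(7,0)·0.166667^0·0.833333^7 = 0.279082
  k=1: C(7,1)·0.166667^1·0.833333^6 = 0.390714
  k=2: C(7,2)·0.166667^2·0.833333^5 = 0.234429
  k=3: C(7,3)·0.166667^3·0.833333^4 = 0.078143
  k=4: C(7,4)·0.166667^4·0.833333^3 = 0.015629
Total = 0.997996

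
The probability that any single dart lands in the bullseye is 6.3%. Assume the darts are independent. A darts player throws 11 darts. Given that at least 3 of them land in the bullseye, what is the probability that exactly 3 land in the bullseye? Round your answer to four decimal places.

X ~ Binomial(11, 0.063). Want P(X=3 | X≥3) = P(X=3) / P(X≥3).
P(X=3) = C(11,3)·0.063^3·0.937^8 = 0.024514
P(X≥3) = 1 − 0.488805 − 0.361517 − 0.121535 = 0.028143
Ratio = 0.024514 / 0.028143 = 0.871063

0.8711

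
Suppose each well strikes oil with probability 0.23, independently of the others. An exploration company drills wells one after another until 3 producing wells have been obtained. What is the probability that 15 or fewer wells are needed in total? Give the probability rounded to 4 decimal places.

Finishing within 15 wells ⇔ at least 3 successes in the first 15. With X ~ Binomial(15, 0.23), P(Y ≤ 15) = 1 − P(X ≤ 2).
  k=0: C(15,0)·0.23^0·0.77^15 = 0.019832
  k=1: C(15,1)·0.23^1·0.77^14 = 0.088857
  k=2: C(15,2)·0.23^2·0.77^13 = 0.185791
1 − 0.294479 = 0.705521

0.7055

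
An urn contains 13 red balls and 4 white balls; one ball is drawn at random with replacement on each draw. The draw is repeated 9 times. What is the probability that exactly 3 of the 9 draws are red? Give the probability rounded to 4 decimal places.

X ~ Binomial(n=9, p=0.764706).
P(X=3) = C(9,3) · p^3 · (1−p)^6
= 84 · 0.44718 · 0.00016969 = 0.006374

0.0064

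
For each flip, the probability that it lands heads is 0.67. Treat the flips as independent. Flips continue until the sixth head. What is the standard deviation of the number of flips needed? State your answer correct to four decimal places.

Y = total flips until the sixth success; negative binomial with r=6, p=0.67.
SD(Y) = √[r(1−p)/p²] = √(4.410782) = 2.100186

2.1002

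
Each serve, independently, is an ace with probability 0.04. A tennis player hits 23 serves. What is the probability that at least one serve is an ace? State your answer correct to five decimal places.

P(at least one) = 1 − P(none) = 1 − (1 − 0.04)^23
= 1 − 0.3910555 = 0.6089445

0.60894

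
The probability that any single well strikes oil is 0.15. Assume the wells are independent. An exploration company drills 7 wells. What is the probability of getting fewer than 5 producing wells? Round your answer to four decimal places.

X ~ Binomial(7, 0.15); P(X ≤ 4) = Σ C(7,k) p^k (1−p)^(7−k) over k:
  k=0: C(7,0)·0.15^0·0.85^7 = 0.320577
  k=1: C(7,1)·0.15^1·0.85^6 = 0.396007
  k=2: C(7,2)·0.15^2·0.85^5 = 0.209651
  k=3: C(7,3)·0.15^3·0.85^4 = 0.061662
  k=4: C(7,4)·0.15^4·0.85^3 = 0.010882
Total = 0.998778

0.9988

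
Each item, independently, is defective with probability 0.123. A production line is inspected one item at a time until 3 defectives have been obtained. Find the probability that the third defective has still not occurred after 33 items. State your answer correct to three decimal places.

0.211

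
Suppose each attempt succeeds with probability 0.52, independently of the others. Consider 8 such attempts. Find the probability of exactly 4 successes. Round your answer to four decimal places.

0.2717

X ~ Binomial(n=8, p=0.52).
P(X=4) = C(8,4) · p^4 · (1−p)^4
= 70 · 0.073116 · 0.053084 = 0.271692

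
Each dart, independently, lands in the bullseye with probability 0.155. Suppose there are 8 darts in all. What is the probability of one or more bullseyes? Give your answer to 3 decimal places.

0.740

P(at least one) = 1 − P(none) = 1 − (1 − 0.155)^8
= 1 − 0.25993 = 0.74007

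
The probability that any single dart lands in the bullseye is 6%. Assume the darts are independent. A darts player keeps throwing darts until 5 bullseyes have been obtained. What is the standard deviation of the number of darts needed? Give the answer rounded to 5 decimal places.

Y = total darts until the fifth success; negative binomial with r=5, p=0.06.
SD(Y) = √[r(1−p)/p²] = √(1305.5555556) = 36.1324723

36.13247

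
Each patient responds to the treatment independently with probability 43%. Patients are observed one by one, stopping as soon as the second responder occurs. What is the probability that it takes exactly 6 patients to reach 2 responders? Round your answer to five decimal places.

Y = trial on which the second success occurs; negative binomial, r=2, p=0.43.
P(Y=6) = C(5,1) · p^2 · (1−p)^4
= 5 · 0.1849 · 0.10556 = 0.0975902

0.09759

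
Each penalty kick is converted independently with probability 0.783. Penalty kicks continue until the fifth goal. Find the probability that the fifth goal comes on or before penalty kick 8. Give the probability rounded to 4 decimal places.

0.9268

Finishing within 8 penalty kicks ⇔ at least 5 successes in the first 8. With X ~ Binomial(8, 0.783), P(Y ≤ 8) = 1 − P(X ≤ 4).
  k=0: C(8,0)·0.783^0·0.217^8 = 0.000005
  k=1: C(8,1)·0.783^1·0.217^7 = 0.000142
  k=2: C(8,2)·0.783^2·0.217^6 = 0.001792
  k=3: C(8,3)·0.783^3·0.217^5 = 0.012935
  k=4: C(8,4)·0.783^4·0.217^4 = 0.058342
1 − 0.073217 = 0.926783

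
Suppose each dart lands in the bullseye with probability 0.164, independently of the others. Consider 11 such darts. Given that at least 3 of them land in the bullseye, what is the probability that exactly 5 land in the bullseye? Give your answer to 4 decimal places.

X ~ Binomial(11, 0.164). Want P(X=5 | X≥3) = P(X=5) / P(X≥3).
P(X=5) = C(11,5)·0.164^5·0.836^6 = 0.018711
P(X≥3) = 1 − 0.139402 − 0.300815 − 0.295058 = 0.264725
Ratio = 0.018711 / 0.264725 = 0.070681

0.0707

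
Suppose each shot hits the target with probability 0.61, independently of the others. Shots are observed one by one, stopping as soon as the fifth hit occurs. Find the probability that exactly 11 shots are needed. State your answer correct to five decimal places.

Y = trial on which the fifth success occurs; negative binomial, r=5, p=0.61.
P(Y=11) = C(10,4) · p^5 · (1−p)^6
= 210 · 0.08446 · 0.0035187 = 0.0624103

0.06241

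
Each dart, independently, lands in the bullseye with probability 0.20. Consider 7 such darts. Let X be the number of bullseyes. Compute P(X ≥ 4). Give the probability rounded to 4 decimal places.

0.0333

X ~ Binomial(7, 0.20); P(X ≥ 4) = Σ C(7,k) p^k (1−p)^(7−k) over k:
  k=4: C(7,4)·0.20^4·0.80^3 = 0.028672
  k=5: C(7,5)·0.20^5·0.80^2 = 0.004301
  k=6: C(7,6)·0.20^6·0.80^1 = 0.000358
  k=7: C(7,7)·0.20^7·0.80^0 = 0.000013
Total = 0.033344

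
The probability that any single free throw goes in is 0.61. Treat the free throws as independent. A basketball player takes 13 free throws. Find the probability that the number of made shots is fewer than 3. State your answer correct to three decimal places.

X ~ Binomial(13, 0.61); P(X ≤ 2) = Σ C(13,k) p^k (1−p)^(13−k) over k:
  k=0: C(13,0)·0.61^0·0.39^13 = 0.00000
  k=1: C(13,1)·0.61^1·0.39^12 = 0.00010
  k=2: C(13,2)·0.61^2·0.39^11 = 0.00092
Total = 0.00102

0.001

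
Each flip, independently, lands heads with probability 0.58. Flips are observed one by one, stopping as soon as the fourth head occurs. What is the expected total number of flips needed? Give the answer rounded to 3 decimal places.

6.897

Y = total flips until the fourth success; negative binomial with r=4, p=0.58.
E[Y] = r / p = 4 / 0.58 = 6.89655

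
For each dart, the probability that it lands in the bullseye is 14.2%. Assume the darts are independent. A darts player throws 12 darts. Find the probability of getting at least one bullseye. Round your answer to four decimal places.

P(at least one) = 1 − P(none) = 1 − (1 − 0.142)^12
= 1 − 0.159165 = 0.840835

0.8408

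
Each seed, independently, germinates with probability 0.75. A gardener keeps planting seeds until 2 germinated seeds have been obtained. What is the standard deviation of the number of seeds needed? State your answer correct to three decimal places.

Y = total seeds until the second success; negative binomial with r=2, p=0.75.
SD(Y) = √[r(1−p)/p²] = √(0.88889) = 0.94281

0.943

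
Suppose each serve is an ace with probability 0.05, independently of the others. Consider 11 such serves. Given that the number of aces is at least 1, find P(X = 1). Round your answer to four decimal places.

X ~ Binomial(11, 0.05). Want P(X=1 | X≥1) = P(X=1) / P(X≥1).
P(X=1) = C(11,1)·0.05^1·0.95^10 = 0.329305
P(X≥1) = 1 − 0.568800 = 0.431200
Ratio = 0.329305 / 0.431200 = 0.763695

0.7637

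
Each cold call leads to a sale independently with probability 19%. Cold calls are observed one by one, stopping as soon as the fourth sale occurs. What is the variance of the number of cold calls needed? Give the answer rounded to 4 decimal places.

89.7507

Y = total cold calls until the fourth success; negative binomial with r=4, p=0.19.
Var(Y) = r(1−p)/p² = 4·0.81 / 0.19² = 89.750693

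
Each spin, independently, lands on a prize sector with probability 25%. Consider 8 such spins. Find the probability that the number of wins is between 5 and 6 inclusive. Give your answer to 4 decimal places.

0.0269

X ~ Binomial(8, 0.25); P(5 ≤ X ≤ 6) = Σ C(8,k) p^k (1−p)^(8−k) over k:
  k=5: C(8,5)·0.25^5·0.75^3 = 0.023071
  k=6: C(8,6)·0.25^6·0.75^2 = 0.003845
Total = 0.026917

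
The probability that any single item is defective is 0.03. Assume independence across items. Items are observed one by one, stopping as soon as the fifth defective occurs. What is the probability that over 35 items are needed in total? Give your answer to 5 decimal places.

0.99628

Needing more than 35 items ⇔ fewer than 5 successes in the first 35. With X ~ Binomial(35, 0.03), P(Y > 35) = P(X ≤ 4).
  k=0: C(35,0)·0.03^0·0.97^35 = 0.3443584
  k=1: C(35,1)·0.03^1·0.97^34 = 0.3727591
  k=2: C(35,2)·0.03^2·0.97^33 = 0.1959867
  k=3: C(35,3)·0.03^3·0.97^32 = 0.0666759
  k=4: C(35,4)·0.03^4·0.97^31 = 0.0164971
P(X ≤ 4) = 0.9962773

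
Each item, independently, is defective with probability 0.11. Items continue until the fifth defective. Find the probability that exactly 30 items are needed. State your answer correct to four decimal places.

Y = trial on which the fifth success occurs; negative binomial, r=5, p=0.11.
P(Y=30) = C(29,4) · p^5 · (1−p)^25
= 23751 · 1.6105e-05 · 0.054294 = 0.020768

0.0208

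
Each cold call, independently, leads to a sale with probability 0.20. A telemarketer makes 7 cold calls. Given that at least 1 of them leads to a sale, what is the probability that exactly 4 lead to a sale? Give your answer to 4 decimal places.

0.0363

X ~ Binomial(7, 0.20). Want P(X=4 | X≥1) = P(X=4) / P(X≥1).
P(X=4) = C(7,4)·0.20^4·0.80^3 = 0.028672
P(X≥1) = 1 − 0.209715 = 0.790285
Ratio = 0.028672 / 0.790285 = 0.036281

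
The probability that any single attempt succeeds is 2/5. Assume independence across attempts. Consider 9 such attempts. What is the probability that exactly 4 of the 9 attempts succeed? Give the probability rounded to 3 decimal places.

X ~ Binomial(n=9, p=0.40).
P(X=4) = C(9,4) · p^4 · (1−p)^5
= 126 · 0.0256 · 0.07776 = 0.25082

0.251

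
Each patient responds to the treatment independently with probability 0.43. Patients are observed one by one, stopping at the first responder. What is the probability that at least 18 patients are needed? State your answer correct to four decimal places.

0.0001

Y = number of patients to the first success; geometric, p = 0.43.
P(Y > 17) = P(first 17 all fail) = (1−p)^17 = 0.000071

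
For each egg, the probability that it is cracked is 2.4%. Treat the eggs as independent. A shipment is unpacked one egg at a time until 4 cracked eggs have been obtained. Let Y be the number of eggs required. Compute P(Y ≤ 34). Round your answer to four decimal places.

0.0087

Finishing within 34 eggs ⇔ at least 4 successes in the first 34. With X ~ Binomial(34, 0.024), P(Y ≤ 34) = 1 − P(X ≤ 3).
  k=0: C(34,0)·0.024^0·0.976^34 = 0.437818
  k=1: C(34,1)·0.024^1·0.976^33 = 0.366045
  k=2: C(34,2)·0.024^2·0.976^32 = 0.148518
  k=3: C(34,3)·0.024^3·0.976^31 = 0.038956
1 − 0.991337 = 0.008663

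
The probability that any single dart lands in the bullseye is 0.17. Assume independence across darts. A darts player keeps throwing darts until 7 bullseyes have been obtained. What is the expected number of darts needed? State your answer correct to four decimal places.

41.1765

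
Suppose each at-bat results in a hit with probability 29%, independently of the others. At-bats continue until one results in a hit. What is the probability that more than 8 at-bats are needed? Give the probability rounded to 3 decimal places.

Y = number of at-bats to the first success; geometric, p = 0.29.
P(Y > 8) = P(first 8 all fail) = (1−p)^8 = 0.06458

0.065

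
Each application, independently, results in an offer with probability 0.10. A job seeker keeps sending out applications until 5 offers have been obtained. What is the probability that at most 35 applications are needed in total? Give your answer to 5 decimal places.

0.26925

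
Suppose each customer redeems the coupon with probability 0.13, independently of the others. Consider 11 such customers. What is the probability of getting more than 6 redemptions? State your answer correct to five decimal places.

0.00013

X ~ Binomial(11, 0.13); P(X ≥ 7) = Σ C(11,k) p^k (1−p)^(11−k) over k:
  k=7: C(11,7)·0.13^7·0.87^4 = 0.0001186
  k=8: C(11,8)·0.13^8·0.87^3 = 0.0000089
  k=9: C(11,9)·0.13^9·0.87^2 = 0.0000004
  k=10: C(11,10)·0.13^10·0.87^1 = 0.0000000
  k=11: C(11,11)·0.13^11·0.87^0 = 0.0000000
Total = 0.0001279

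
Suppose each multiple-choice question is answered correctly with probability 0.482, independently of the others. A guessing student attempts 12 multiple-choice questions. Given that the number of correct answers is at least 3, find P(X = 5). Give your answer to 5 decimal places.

0.21167

X ~ Binomial(12, 0.482). Want P(X=5 | X≥3) = P(X=5) / P(X≥3).
P(X=5) = C(12,5)·0.482^5·0.518^7 = 0.2061905
P(X≥3) = 1 − 0.0003732 − 0.0041673 − 0.0213273 = 0.9741322
Ratio = 0.2061905 / 0.9741322 = 0.2116659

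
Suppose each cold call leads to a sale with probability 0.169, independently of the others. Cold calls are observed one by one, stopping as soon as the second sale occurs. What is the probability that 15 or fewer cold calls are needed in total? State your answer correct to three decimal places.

0.748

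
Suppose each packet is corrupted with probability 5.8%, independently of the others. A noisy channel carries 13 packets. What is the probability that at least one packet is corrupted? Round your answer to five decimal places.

0.54010

P(at least one) = 1 − P(none) = 1 − (1 − 0.058)^13
= 1 − 0.4598982 = 0.5401018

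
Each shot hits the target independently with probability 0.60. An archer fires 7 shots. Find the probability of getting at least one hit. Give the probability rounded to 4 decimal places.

P(at least one) = 1 − P(none) = 1 − (1 − 0.60)^7
= 1 − 0.001638 = 0.998362

0.9984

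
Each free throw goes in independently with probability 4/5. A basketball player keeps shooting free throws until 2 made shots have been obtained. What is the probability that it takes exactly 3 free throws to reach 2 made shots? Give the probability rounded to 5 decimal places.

0.25600

Y = trial on which the second success occurs; negative binomial, r=2, p=0.80.
P(Y=3) = C(2,1) · p^2 · (1−p)^1
= 2 · 0.64 · 0.2 = 0.2560000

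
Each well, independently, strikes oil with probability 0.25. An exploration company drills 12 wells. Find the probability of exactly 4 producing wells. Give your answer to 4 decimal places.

X ~ Binomial(n=12, p=0.25).
P(X=4) = C(12,4) · p^4 · (1−p)^8
= 495 · 0.0039062 · 0.10011 = 0.193578

0.1936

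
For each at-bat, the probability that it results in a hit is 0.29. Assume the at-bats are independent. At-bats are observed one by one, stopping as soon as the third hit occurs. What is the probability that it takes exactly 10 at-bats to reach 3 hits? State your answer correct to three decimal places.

0.080

Y = trial on which the third success occurs; negative binomial, r=3, p=0.29.
P(Y=10) = C(9,2) · p^3 · (1−p)^7
= 36 · 0.024389 · 0.090951 = 0.07986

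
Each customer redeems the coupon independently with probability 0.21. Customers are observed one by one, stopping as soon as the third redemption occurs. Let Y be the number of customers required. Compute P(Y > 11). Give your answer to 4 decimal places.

Needing more than 11 customers ⇔ fewer than 3 successes in the first 11. With X ~ Binomial(11, 0.21), P(Y > 11) = P(X ≤ 2).
  k=0: C(11,0)·0.21^0·0.79^11 = 0.074799
  k=1: C(11,1)·0.21^1·0.79^10 = 0.218717
  k=2: C(11,2)·0.21^2·0.79^9 = 0.290700
P(X ≤ 2) = 0.584217

0.5842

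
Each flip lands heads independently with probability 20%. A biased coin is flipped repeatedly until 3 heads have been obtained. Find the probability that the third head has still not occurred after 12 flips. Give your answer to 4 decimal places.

0.5583

Needing more than 12 flips ⇔ fewer than 3 successes in the first 12. With X ~ Binomial(12, 0.20), P(Y > 12) = P(X ≤ 2).
  k=0: C(12,0)·0.20^0·0.80^12 = 0.068719
  k=1: C(12,1)·0.20^1·0.80^11 = 0.206158
  k=2: C(12,2)·0.20^2·0.80^10 = 0.283468
P(X ≤ 2) = 0.558346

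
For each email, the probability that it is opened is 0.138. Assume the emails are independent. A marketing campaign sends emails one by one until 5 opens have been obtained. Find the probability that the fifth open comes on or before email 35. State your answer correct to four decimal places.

Finishing within 35 emails ⇔ at least 5 successes in the first 35. With X ~ Binomial(35, 0.138), P(Y ≤ 35) = 1 − P(X ≤ 4).
  k=0: C(35,0)·0.138^0·0.862^35 = 0.005530
  k=1: C(35,1)·0.138^1·0.862^34 = 0.030988
  k=2: C(35,2)·0.138^2·0.862^33 = 0.084336
  k=3: C(35,3)·0.138^3·0.862^32 = 0.148518
  k=4: C(35,4)·0.138^4·0.862^31 = 0.190213
1 − 0.459586 = 0.540414

0.5404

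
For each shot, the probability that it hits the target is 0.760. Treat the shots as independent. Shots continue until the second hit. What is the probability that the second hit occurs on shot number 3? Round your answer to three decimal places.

0.277

Y = trial on which the second success occurs; negative binomial, r=2, p=0.76.
P(Y=3) = C(2,1) · p^2 · (1−p)^1
= 2 · 0.5776 · 0.24 = 0.27725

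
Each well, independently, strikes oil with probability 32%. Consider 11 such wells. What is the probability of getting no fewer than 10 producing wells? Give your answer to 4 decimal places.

X ~ Binomial(11, 0.32); P(X ≥ 10) = Σ C(11,k) p^k (1−p)^(11−k) over k:
  k=10: C(11,10)·0.32^10·0.68^1 = 0.000084
  k=11: C(11,11)·0.32^11·0.68^0 = 0.000004
Total = 0.000088

0.0001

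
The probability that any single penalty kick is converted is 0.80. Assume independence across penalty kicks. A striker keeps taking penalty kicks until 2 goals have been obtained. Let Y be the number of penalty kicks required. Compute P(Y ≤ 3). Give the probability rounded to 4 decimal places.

0.8960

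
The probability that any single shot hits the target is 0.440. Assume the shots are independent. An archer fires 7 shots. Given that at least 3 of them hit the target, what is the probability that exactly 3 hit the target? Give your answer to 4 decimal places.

0.4417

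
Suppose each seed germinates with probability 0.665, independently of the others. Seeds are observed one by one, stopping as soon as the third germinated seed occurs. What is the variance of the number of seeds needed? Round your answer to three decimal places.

2.273

Y = total seeds until the third success; negative binomial with r=3, p=0.665.
Var(Y) = r(1−p)/p² = 3·0.335 / 0.665² = 2.27260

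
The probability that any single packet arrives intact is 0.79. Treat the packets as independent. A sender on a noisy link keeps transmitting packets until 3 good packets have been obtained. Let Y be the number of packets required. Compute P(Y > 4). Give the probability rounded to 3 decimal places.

Needing more than 4 packets ⇔ fewer than 3 successes in the first 4. With X ~ Binomial(4, 0.79), P(Y > 4) = P(X ≤ 2).
  k=0: C(4,0)·0.79^0·0.21^4 = 0.00194
  k=1: C(4,1)·0.79^1·0.21^3 = 0.02926
  k=2: C(4,2)·0.79^2·0.21^2 = 0.16514
P(X ≤ 2) = 0.19635

0.196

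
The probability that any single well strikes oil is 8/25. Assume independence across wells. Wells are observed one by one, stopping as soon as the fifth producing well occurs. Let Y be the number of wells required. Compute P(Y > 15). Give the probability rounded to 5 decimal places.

0.44772

Needing more than 15 wells ⇔ fewer than 5 successes in the first 15. With X ~ Binomial(15, 0.32), P(Y > 15) = P(X ≤ 4).
  k=0: C(15,0)·0.32^0·0.68^15 = 0.0030735
  k=1: C(15,1)·0.32^1·0.68^14 = 0.0216953
  k=2: C(15,2)·0.32^2·0.68^13 = 0.0714669
  k=3: C(15,3)·0.32^3·0.68^12 = 0.1457365
  k=4: C(15,4)·0.32^4·0.68^11 = 0.2057456
P(X ≤ 4) = 0.4477179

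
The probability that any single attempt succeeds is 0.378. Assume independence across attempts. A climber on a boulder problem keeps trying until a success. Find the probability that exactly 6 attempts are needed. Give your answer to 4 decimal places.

0.0352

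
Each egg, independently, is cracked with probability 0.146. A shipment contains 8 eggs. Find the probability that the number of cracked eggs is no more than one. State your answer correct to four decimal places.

X ~ Binomial(8, 0.146); P(X ≤ 1) = Σ C(8,k) p^k (1−p)^(8−k) over k:
  k=0: C(8,0)·0.146^0·0.854^8 = 0.282920
  k=1: C(8,1)·0.146^1·0.854^7 = 0.386944
Total = 0.669863

0.6699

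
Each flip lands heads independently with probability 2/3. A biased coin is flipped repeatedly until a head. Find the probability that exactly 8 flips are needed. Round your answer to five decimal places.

Geometric (trials to first success), p = 0.666667.
P(Y = 8) = (1−p)^7 · p = 0.00045725 · 0.666667 = 0.0003048

0.00030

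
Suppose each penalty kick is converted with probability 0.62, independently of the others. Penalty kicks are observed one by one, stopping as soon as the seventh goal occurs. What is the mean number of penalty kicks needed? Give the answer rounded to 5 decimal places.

Y = total penalty kicks until the seventh success; negative binomial with r=7, p=0.62.
E[Y] = r / p = 7 / 0.62 = 11.2903226

11.29032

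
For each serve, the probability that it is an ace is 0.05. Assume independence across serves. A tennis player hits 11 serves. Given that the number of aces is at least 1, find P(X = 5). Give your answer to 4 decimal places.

X ~ Binomial(11, 0.05). Want P(X=5 | X≥1) = P(X=5) / P(X≥1).
P(X=5) = C(11,5)·0.05^5·0.95^6 = 0.000106
P(X≥1) = 1 − 0.568800 = 0.431200
Ratio = 0.000106 / 0.431200 = 0.000246

0.0002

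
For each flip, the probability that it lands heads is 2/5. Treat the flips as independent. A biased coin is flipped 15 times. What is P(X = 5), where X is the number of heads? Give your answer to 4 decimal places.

X ~ Binomial(n=15, p=0.40).
P(X=5) = C(15,5) · p^5 · (1−p)^10
= 3003 · 0.01024 · 0.0060466 = 0.185938

0.1859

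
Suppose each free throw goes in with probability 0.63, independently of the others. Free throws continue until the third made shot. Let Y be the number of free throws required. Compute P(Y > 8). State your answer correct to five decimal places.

Needing more than 8 free throws ⇔ fewer than 3 successes in the first 8. With X ~ Binomial(8, 0.63), P(Y > 8) = P(X ≤ 2).
  k=0: C(8,0)·0.63^0·0.37^8 = 0.0003512
  k=1: C(8,1)·0.63^1·0.37^7 = 0.0047846
  k=2: C(8,2)·0.63^2·0.37^6 = 0.0285134
P(X ≤ 2) = 0.0336492

0.03365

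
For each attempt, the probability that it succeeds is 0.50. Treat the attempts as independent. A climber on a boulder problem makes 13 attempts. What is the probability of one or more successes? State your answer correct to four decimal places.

0.9999

P(at least one) = 1 − P(none) = 1 − (1 − 0.50)^13
= 1 − 0.000122 = 0.999878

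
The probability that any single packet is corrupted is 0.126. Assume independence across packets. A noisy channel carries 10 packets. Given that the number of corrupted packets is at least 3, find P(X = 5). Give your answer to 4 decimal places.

0.0335

X ~ Binomial(10, 0.126). Want P(X=5 | X≥3) = P(X=5) / P(X≥3).
P(X=5) = C(10,5)·0.126^5·0.874^5 = 0.004081
P(X≥3) = 1 − 0.260084 − 0.374950 − 0.243246 = 0.121720
Ratio = 0.004081 / 0.121720 = 0.033531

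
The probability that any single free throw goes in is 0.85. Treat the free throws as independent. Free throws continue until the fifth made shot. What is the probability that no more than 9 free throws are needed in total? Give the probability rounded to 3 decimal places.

Finishing within 9 free throws ⇔ at least 5 successes in the first 9. With X ~ Binomial(9, 0.85), P(Y ≤ 9) = 1 − P(X ≤ 4).
  k=0: C(9,0)·0.85^0·0.15^9 = 0.00000
  k=1: C(9,1)·0.85^1·0.15^8 = 0.00000
  k=2: C(9,2)·0.85^2·0.15^7 = 0.00004
  k=3: C(9,3)·0.85^3·0.15^6 = 0.00059
  k=4: C(9,4)·0.85^4·0.15^5 = 0.00499
1 − 0.00563 = 0.99437

0.994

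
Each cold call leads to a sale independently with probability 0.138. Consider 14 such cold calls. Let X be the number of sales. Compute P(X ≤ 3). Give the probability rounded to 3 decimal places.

X ~ Binomial(14, 0.138); P(X ≤ 3) = Σ C(14,k) p^k (1−p)^(14−k) over k:
  k=0: C(14,0)·0.138^0·0.862^14 = 0.12506
  k=1: C(14,1)·0.138^1·0.862^13 = 0.28029
  k=2: C(14,2)·0.138^2·0.862^12 = 0.29167
  k=3: C(14,3)·0.138^3·0.862^11 = 0.18677
Total = 0.88378

0.884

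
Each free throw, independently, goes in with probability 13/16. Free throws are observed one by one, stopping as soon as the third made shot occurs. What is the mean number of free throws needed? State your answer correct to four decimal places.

Y = total free throws until the third success; negative binomial with r=3, p=0.8125.
E[Y] = r / p = 3 / 0.8125 = 3.692308

3.6923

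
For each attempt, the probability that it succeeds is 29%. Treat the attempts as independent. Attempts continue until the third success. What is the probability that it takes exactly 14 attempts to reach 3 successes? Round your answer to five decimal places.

Y = trial on which the third success occurs; negative binomial, r=3, p=0.29.
P(Y=14) = C(13,2) · p^3 · (1−p)^11
= 78 · 0.024389 · 0.023112 = 0.0439674

0.04397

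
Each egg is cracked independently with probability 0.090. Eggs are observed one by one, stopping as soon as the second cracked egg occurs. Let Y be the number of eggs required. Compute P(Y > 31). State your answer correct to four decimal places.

Needing more than 31 eggs ⇔ fewer than 2 successes in the first 31. With X ~ Binomial(31, 0.09), P(Y > 31) = P(X ≤ 1).
  k=0: C(31,0)·0.09^0·0.91^31 = 0.053738
  k=1: C(31,1)·0.09^1·0.91^30 = 0.164758
P(X ≤ 1) = 0.218496

0.2185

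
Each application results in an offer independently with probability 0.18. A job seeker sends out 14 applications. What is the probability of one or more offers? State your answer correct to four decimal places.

0.9379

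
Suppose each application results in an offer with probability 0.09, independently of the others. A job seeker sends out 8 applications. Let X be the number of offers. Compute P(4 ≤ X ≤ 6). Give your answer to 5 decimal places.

0.00341

X ~ Binomial(8, 0.09); P(4 ≤ X ≤ 6) = Σ C(8,k) p^k (1−p)^(8−k) over k:
  k=4: C(8,4)·0.09^4·0.91^4 = 0.0031494
  k=5: C(8,5)·0.09^5·0.91^3 = 0.0002492
  k=6: C(8,6)·0.09^6·0.91^2 = 0.0000123
Total = 0.0034110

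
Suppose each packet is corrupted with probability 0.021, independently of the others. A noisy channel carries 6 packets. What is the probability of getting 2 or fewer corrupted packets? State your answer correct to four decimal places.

0.9998

X ~ Binomial(6, 0.021); P(X ≤ 2) = Σ C(6,k) p^k (1−p)^(6−k) over k:
  k=0: C(6,0)·0.021^0·0.979^6 = 0.880433
  k=1: C(6,1)·0.021^1·0.979^5 = 0.113314
  k=2: C(6,2)·0.021^2·0.979^4 = 0.006077
Total = 0.999823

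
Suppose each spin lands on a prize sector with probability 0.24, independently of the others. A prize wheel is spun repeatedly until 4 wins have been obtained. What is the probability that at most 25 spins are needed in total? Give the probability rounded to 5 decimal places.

0.88342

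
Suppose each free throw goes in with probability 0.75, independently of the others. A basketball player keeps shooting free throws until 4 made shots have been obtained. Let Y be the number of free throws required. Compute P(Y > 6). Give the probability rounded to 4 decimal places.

Needing more than 6 free throws ⇔ fewer than 4 successes in the first 6. With X ~ Binomial(6, 0.75), P(Y > 6) = P(X ≤ 3).
  k=0: C(6,0)·0.75^0·0.25^6 = 0.000244
  k=1: C(6,1)·0.75^1·0.25^5 = 0.004395
  k=2: C(6,2)·0.75^2·0.25^4 = 0.032959
  k=3: C(6,3)·0.75^3·0.25^3 = 0.131836
P(X ≤ 3) = 0.169434

0.1694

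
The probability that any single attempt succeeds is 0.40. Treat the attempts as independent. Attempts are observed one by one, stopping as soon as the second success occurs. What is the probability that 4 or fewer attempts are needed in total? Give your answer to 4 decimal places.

0.5248

Finishing within 4 attempts ⇔ at least 2 successes in the first 4. With X ~ Binomial(4, 0.40), P(Y ≤ 4) = 1 − P(X ≤ 1).
  k=0: C(4,0)·0.40^0·0.60^4 = 0.129600
  k=1: C(4,1)·0.40^1·0.60^3 = 0.345600
1 − 0.475200 = 0.524800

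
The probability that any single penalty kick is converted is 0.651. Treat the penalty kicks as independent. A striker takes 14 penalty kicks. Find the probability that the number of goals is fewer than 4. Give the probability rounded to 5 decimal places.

X ~ Binomial(14, 0.651); P(X ≤ 3) = Σ C(14,k) p^k (1−p)^(14−k) over k:
  k=0: C(14,0)·0.651^0·0.349^14 = 0.0000004
  k=1: C(14,1)·0.651^1·0.349^13 = 0.0000104
  k=2: C(14,2)·0.651^2·0.349^12 = 0.0001259
  k=3: C(14,3)·0.651^3·0.349^11 = 0.0009396
Total = 0.0010763

0.00108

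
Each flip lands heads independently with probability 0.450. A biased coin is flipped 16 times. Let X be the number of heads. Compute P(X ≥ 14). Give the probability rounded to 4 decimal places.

X ~ Binomial(16, 0.45); P(X ≥ 14) = Σ C(16,k) p^k (1−p)^(16−k) over k:
  k=14: C(16,14)·0.45^14·0.55^2 = 0.000507
  k=15: C(16,15)·0.45^15·0.55^1 = 0.000055
  k=16: C(16,16)·0.45^16·0.55^0 = 0.000003
Total = 0.000565

0.0006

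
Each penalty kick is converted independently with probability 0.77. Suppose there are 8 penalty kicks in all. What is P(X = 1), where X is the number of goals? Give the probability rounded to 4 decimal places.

0.0002

X ~ Binomial(n=8, p=0.77).
P(X=1) = C(8,1) · p^1 · (1−p)^7
= 8 · 0.77 · 3.4048e-05 = 0.000210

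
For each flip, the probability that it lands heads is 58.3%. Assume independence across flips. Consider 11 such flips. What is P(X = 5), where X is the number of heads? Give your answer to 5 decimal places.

0.16361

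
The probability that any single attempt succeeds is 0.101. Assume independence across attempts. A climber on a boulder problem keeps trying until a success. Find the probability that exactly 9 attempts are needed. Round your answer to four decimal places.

Geometric (trials to first success), p = 0.101.
P(Y = 9) = (1−p)^8 · p = 0.42666 · 0.101 = 0.043092

0.0431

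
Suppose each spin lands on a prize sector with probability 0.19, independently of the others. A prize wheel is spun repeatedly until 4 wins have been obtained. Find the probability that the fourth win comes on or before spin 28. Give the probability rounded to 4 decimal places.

0.8065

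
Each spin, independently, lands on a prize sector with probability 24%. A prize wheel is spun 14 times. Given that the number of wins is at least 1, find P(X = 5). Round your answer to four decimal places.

X ~ Binomial(14, 0.24). Want P(X=5 | X≥1) = P(X=5) / P(X≥1).
P(X=5) = C(14,5)·0.24^5·0.76^9 = 0.134847
P(X≥1) = 1 − 0.021448 = 0.978552
Ratio = 0.134847 / 0.978552 = 0.137803

0.1378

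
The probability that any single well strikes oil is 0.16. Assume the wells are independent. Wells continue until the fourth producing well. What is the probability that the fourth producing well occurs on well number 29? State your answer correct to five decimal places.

Y = trial on which the fourth success occurs; negative binomial, r=4, p=0.16.
P(Y=29) = C(28,3) · p^4 · (1−p)^25
= 3276 · 0.00065536 · 0.012793 = 0.0274667

0.02747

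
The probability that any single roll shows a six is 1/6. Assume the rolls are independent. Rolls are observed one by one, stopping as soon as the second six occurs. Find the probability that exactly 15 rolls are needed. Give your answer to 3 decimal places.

0.036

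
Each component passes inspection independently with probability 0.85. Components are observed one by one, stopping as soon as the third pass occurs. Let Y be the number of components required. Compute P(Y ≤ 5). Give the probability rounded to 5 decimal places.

Finishing within 5 components ⇔ at least 3 successes in the first 5. With X ~ Binomial(5, 0.85), P(Y ≤ 5) = 1 − P(X ≤ 2).
  k=0: C(5,0)·0.85^0·0.15^5 = 0.0000759
  k=1: C(5,1)·0.85^1·0.15^4 = 0.0021516
  k=2: C(5,2)·0.85^2·0.15^3 = 0.0243844
1 − 0.0266119 = 0.9733881

0.97339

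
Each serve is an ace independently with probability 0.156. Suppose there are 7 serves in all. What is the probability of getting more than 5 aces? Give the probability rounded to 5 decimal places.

0.00009

X ~ Binomial(7, 0.156); P(X ≥ 6) = Σ C(7,k) p^k (1−p)^(7−k) over k:
  k=6: C(7,6)·0.156^6·0.844^1 = 0.0000852
  k=7: C(7,7)·0.156^7·0.844^0 = 0.0000022
Total = 0.0000874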